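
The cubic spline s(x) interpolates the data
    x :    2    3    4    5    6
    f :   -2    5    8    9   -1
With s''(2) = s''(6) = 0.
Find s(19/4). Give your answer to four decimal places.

9.5762

With M_i denoting the second derivative at x_i, h_i = 1, 1, 1, 1, and Δ_i = (y_(i+1) − y_i)/h_i = 7, 3, 1, -10:
  1·M_0 + 4·M_1 + 1·M_2 = 6(Δ_1 - Δ_0) = -24
  1·M_1 + 4·M_2 + 1·M_3 = 6(Δ_2 - Δ_1) = -12
  1·M_2 + 4·M_3 + 1·M_4 = 6(Δ_3 - Δ_2) = -66
Natural end conditions: M_0 = M_4 = 0.
Solving the tridiagonal system: M_0 = 0, M_1 = -27/4, M_2 = 3, M_3 = -69/4, M_4 = 0.
On [4, 5], s(x) = 8 + 23/8·(x - 4) + 3/2·(x - 4)² - 27/8·(x - 4)³.
With (x - 4) = 3/4: s(19/4) = 4903/512.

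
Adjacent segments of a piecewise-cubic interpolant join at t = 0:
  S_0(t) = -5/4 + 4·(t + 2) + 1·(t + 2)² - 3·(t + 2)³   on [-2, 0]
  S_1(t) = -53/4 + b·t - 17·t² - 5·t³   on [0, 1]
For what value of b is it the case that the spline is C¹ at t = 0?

S_0'(t) = 4 + 2·(t + 2) - 9·(t + 2)², so S_0'(0) = -28. On the right, S_1'(0) = b, so b = -28.

-28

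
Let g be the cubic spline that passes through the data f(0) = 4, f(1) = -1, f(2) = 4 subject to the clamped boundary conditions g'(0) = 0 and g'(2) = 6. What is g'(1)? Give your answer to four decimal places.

-1.5000

Put M_i = g'' at the i-th knot. Here h = (1, 1) and Δ = (-5, 5), so the interior equations h_(i-1)·M_(i-1) + 2(h_(i-1)+h_i)·M_i + h_i·M_(i+1) = 6(Δ_i − Δ_(i-1)) read
  1·M_0 + 4·M_1 + 1·M_2 = 6(Δ_1 - Δ_0) = 60
Clamped end conditions give two more equations: 2h_0·M_0 + h_0·M_1 = 6(Δ_0 - g'(0)) = -30 and h_1·M_1 + 2h_1·M_2 = 6(g'(2) - Δ_1) = 6.
Forward elimination and back-substitution give M_0 = -27, M_1 = 24, M_2 = -9.
On [1, 2], g'(t) = b_1 + 2c_1·(t - 1) + 3d_1·(t - 1)² with b_1 = Δ_1 - h_1(2M_1 + M_2)/6 = -3/2, c_1 = M_1/2 = 12, d_1 = (M_2 - M_1)/(6h_1) = -11/2. So g'(1) = -3/2.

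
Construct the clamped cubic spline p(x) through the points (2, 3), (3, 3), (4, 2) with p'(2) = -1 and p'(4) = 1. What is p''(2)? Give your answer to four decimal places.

Put m_i = p'' at the i-th knot. Here h = (1, 1) and Δ = (0, -1), so the interior equations h_(i-1)·m_(i-1) + 2(h_(i-1)+h_i)·m_i + h_i·m_(i+1) = 6(Δ_i − Δ_(i-1)) read
  1·m_0 + 4·m_1 + 1·m_2 = 6(Δ_1 - Δ_0) = -6
Clamped end conditions give two more equations: 2h_0·m_0 + h_0·m_1 = 6(Δ_0 - p'(2)) = 6 and h_1·m_1 + 2h_1·m_2 = 6(p'(4) - Δ_1) = 12.
Forward elimination and back-substitution give m_0 = 11/2, m_1 = -5, m_2 = 17/2.

5.5000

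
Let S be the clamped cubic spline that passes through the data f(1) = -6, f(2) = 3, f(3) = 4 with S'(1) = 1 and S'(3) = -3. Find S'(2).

8

Let σ_i = S''(x_i). Step sizes h_i = 1, 1; slopes of the chords Δ_i = (y_(i+1) - y_i)/h_i = 9, 1.
  1·σ_0 + 4·σ_1 + 1·σ_2 = 6(Δ_1 - Δ_0) = -48
Clamped end conditions give two more equations: 2h_0·σ_0 + h_0·σ_1 = 6(Δ_0 - S'(1)) = 48 and h_1·σ_1 + 2h_1·σ_2 = 6(S'(3) - Δ_1) = -24.
Solving the tridiagonal system: σ_0 = 34, σ_1 = -20, σ_2 = -2.
On [2, 3], S'(t) = b_1 + 2c_1·(t - 2) + 3d_1·(t - 2)² with b_1 = Δ_1 - h_1(2σ_1 + σ_2)/6 = 8, c_1 = σ_1/2 = -10, d_1 = (σ_2 - σ_1)/(6h_1) = 3. So S'(2) = 8.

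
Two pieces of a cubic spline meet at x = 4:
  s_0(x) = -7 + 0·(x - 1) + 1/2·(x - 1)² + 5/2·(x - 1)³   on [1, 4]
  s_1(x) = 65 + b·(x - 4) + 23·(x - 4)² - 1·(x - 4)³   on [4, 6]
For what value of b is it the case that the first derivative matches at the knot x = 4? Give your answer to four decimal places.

70.5000

s_0'(x) = 0 + 1·(x - 1) + 15/2·(x - 1)², so s_0'(4) = 141/2. On the right, s_1'(4) = b, so b = 141/2.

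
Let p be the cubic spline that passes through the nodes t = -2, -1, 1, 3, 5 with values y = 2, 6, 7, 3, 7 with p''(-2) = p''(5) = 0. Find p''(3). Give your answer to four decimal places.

3.5122

With m_i denoting the second derivative at x_i, h_i = 1, 2, 2, 2, and Δ_i = (y_(i+1) − y_i)/h_i = 4, 1/2, -2, 2:
  1·m_0 + 6·m_1 + 2·m_2 = 6(Δ_1 - Δ_0) = -21
  2·m_1 + 8·m_2 + 2·m_3 = 6(Δ_2 - Δ_1) = -15
  2·m_2 + 8·m_3 + 2·m_4 = 6(Δ_3 - Δ_2) = 24
Natural end conditions: m_0 = m_4 = 0.
Solving: m_0 = 0, m_1 = -231/82, m_2 = -84/41, m_3 = 144/41, m_4 = 0.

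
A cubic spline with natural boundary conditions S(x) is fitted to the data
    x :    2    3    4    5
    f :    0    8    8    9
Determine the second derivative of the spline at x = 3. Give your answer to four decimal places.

-13.2000

Write M_i for S''(x_i). With h_i = 1, 1, 1 and divided differences Δ_i = 8, 0, 1, the continuity of S' gives the tridiagonal system
  1·M_0 + 4·M_1 + 1·M_2 = 6(Δ_1 - Δ_0) = -48
  1·M_1 + 4·M_2 + 1·M_3 = 6(Δ_2 - Δ_1) = 6
Natural end conditions: M_0 = M_3 = 0.
Forward elimination and back-substitution give M_0 = 0, M_1 = -66/5, M_2 = 24/5, M_3 = 0.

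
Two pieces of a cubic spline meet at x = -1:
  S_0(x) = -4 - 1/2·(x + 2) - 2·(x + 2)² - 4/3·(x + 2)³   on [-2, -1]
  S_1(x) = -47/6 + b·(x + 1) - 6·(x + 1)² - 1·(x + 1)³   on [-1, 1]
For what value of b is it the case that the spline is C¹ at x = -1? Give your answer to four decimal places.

-8.5000

S_0'(x) = -1/2 - 4·(x + 2) - 4·(x + 2)², so S_0'(-1) = -17/2. On the right, S_1'(-1) = b, so b = -17/2.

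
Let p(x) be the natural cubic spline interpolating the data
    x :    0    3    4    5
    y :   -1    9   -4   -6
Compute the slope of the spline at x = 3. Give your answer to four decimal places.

-11.4409

Let σ_i = p''(x_i). Step sizes h_i = 3, 1, 1; slopes of the chords Δ_i = (y_(i+1) - y_i)/h_i = 10/3, -13, -2.
  3·σ_0 + 8·σ_1 + 1·σ_2 = 6(Δ_1 - Δ_0) = -98
  1·σ_1 + 4·σ_2 + 1·σ_3 = 6(Δ_2 - Δ_1) = 66
Natural end conditions: σ_0 = σ_3 = 0.
Hence σ_0 = 0, σ_1 = -458/31, σ_2 = 626/31, σ_3 = 0.
On [3, 4], p'(x) = b_1 + 2c_1·(x - 3) + 3d_1·(x - 3)² with b_1 = Δ_1 - h_1(2σ_1 + σ_2)/6 = -1064/93, c_1 = σ_1/2 = -229/31, d_1 = (σ_2 - σ_1)/(6h_1) = 542/93. So p'(3) = -1064/93.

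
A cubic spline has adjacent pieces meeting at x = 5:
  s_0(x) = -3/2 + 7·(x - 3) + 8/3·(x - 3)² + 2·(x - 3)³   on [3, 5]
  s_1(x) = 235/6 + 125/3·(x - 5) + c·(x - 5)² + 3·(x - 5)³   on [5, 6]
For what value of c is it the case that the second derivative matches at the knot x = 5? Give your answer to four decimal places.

s_0''(x) = 16/3 + 12·(x - 3), so s_0''(5) = 88/3. On the right, s_1''(5) = 2c, so c = 44/3.

14.6667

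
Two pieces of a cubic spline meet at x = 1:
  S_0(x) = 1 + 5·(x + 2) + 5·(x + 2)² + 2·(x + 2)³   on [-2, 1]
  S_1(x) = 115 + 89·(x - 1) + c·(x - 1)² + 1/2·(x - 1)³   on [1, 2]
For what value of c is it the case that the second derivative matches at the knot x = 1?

S_0''(x) = 10 + 12·(x + 2), so S_0''(1) = 46. On the right, S_1''(1) = 2c, so c = 23.

23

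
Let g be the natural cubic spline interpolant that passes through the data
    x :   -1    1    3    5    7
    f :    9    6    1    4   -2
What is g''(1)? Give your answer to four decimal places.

-1.9018

Write M_i for g''(x_i). With h_i = 2, 2, 2, 2 and divided differences Δ_i = -3/2, -5/2, 3/2, -3, the continuity of g' gives the tridiagonal system
  2·M_0 + 8·M_1 + 2·M_2 = 6(Δ_1 - Δ_0) = -6
  2·M_1 + 8·M_2 + 2·M_3 = 6(Δ_2 - Δ_1) = 24
  2·M_2 + 8·M_3 + 2·M_4 = 6(Δ_3 - Δ_2) = -27
Natural end conditions: M_0 = M_4 = 0.
Hence M_0 = 0, M_1 = -213/112, M_2 = 129/28, M_3 = -507/112, M_4 = 0.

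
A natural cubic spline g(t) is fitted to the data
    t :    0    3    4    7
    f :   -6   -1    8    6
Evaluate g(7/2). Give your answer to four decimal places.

Let M_i = g''(x_i). Step sizes h_i = 3, 1, 3; slopes of the chords Δ_i = (y_(i+1) - y_i)/h_i = 5/3, 9, -2/3.
  3·M_0 + 8·M_1 + 1·M_2 = 6(Δ_1 - Δ_0) = 44
  1·M_1 + 8·M_2 + 3·M_3 = 6(Δ_2 - Δ_1) = -58
Natural end conditions: M_0 = M_3 = 0.
Hence M_0 = 0, M_1 = 410/63, M_2 = -508/63, M_3 = 0.
On [3, 4], g(t) = -1 + 515/63·(t - 3) + 205/63·(t - 3)² - 17/7·(t - 3)³.
With (t - 3) = 1/2: g(7/2) = 259/72.

3.5972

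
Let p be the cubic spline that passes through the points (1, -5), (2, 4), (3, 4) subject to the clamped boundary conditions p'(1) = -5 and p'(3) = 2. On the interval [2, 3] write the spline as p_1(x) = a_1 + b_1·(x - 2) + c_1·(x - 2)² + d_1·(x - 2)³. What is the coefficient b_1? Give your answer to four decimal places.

7.5000

Write σ_i for p''(x_i). With h_i = 1, 1 and divided differences Δ_i = 9, 0, the continuity of p' gives the tridiagonal system
  1·σ_0 + 4·σ_1 + 1·σ_2 = 6(Δ_1 - Δ_0) = -54
Clamped end conditions give two more equations: 2h_0·σ_0 + h_0·σ_1 = 6(Δ_0 - p'(1)) = 84 and h_1·σ_1 + 2h_1·σ_2 = 6(p'(3) - Δ_1) = 12.
Solving the tridiagonal system: σ_0 = 59, σ_1 = -34, σ_2 = 23.
On [2, 3], with p_1(x) = a_1 + b_1·(x - 2) + c_1·(x - 2)² + d_1·(x - 2)³: c_1 = σ_1/2 = -17, d_1 = (σ_2 - σ_1)/(6h_1) = 19/2, b_1 = Δ_1 - h_1(2σ_1 + σ_2)/6 = 15/2.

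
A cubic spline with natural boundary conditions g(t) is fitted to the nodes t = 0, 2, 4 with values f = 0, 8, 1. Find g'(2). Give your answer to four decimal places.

0.2500

With m_i denoting the second derivative at x_i, h_i = 2, 2, and Δ_i = (y_(i+1) − y_i)/h_i = 4, -7/2:
  2·m_0 + 8·m_1 + 2·m_2 = 6(Δ_1 - Δ_0) = -45
Natural end conditions: m_0 = m_2 = 0.
Solving the tridiagonal system: m_0 = 0, m_1 = -45/8, m_2 = 0.
On [2, 4], g'(t) = b_1 + 2c_1·(t - 2) + 3d_1·(t - 2)² with b_1 = Δ_1 - h_1(2m_1 + m_2)/6 = 1/4, c_1 = m_1/2 = -45/16, d_1 = (m_2 - m_1)/(6h_1) = 15/32. So g'(2) = 1/4.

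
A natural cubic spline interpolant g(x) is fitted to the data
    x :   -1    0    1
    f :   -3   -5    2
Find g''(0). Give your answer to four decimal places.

Let σ_i = g''(x_i). Step sizes h_i = 1, 1; slopes of the chords Δ_i = (y_(i+1) - y_i)/h_i = -2, 7.
  1·σ_0 + 4·σ_1 + 1·σ_2 = 6(Δ_1 - Δ_0) = 54
Natural end conditions: σ_0 = σ_2 = 0.
Forward elimination and back-substitution give σ_0 = 0, σ_1 = 27/2, σ_2 = 0.

13.5000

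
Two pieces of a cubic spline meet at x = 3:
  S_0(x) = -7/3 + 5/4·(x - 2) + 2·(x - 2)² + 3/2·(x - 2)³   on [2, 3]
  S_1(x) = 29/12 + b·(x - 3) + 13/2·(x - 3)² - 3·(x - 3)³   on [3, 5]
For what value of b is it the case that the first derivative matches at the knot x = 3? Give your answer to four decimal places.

9.7500

S_0'(x) = 5/4 + 4·(x - 2) + 9/2·(x - 2)², so S_0'(3) = 39/4. On the right, S_1'(3) = b, so b = 39/4.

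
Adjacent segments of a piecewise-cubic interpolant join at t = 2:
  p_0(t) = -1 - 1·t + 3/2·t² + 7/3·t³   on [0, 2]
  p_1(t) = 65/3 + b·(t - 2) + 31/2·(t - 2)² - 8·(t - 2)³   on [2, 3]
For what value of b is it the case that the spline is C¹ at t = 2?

p_0'(t) = -1 + 3·t + 7·t², so p_0'(2) = 33. On the right, p_1'(2) = b, so b = 33.

33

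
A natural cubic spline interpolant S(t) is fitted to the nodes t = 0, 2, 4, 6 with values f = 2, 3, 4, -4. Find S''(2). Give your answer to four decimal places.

Write m_i for S''(x_i). With h_i = 2, 2, 2 and divided differences Δ_i = 1/2, 1/2, -4, the continuity of S' gives the tridiagonal system
  2·m_0 + 8·m_1 + 2·m_2 = 6(Δ_1 - Δ_0) = 0
  2·m_1 + 8·m_2 + 2·m_3 = 6(Δ_2 - Δ_1) = -27
Natural end conditions: m_0 = m_3 = 0.
Solving: m_0 = 0, m_1 = 9/10, m_2 = -18/5, m_3 = 0.

0.9000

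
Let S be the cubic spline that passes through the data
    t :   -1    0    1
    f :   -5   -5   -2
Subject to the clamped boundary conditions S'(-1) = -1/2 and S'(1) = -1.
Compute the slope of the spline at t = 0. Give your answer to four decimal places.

Let M_i = S''(x_i). Step sizes h_i = 1, 1; slopes of the chords Δ_i = (y_(i+1) - y_i)/h_i = 0, 3.
  1·M_0 + 4·M_1 + 1·M_2 = 6(Δ_1 - Δ_0) = 18
Clamped end conditions give two more equations: 2h_0·M_0 + h_0·M_1 = 6(Δ_0 - S'(-1)) = 3 and h_1·M_1 + 2h_1·M_2 = 6(S'(1) - Δ_1) = -24.
Solving the tridiagonal system: M_0 = -13/4, M_1 = 19/2, M_2 = -67/4.
On [0, 1], S'(t) = b_1 + 2c_1·t + 3d_1·t² with b_1 = Δ_1 - h_1(2M_1 + M_2)/6 = 21/8, c_1 = M_1/2 = 19/4, d_1 = (M_2 - M_1)/(6h_1) = -35/8. So S'(0) = 21/8.

2.6250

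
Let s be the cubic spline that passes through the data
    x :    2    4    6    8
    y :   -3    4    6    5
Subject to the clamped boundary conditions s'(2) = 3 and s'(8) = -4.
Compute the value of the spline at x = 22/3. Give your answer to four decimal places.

6.5580

With σ_i denoting the second derivative at x_i, h_i = 2, 2, 2, and Δ_i = (y_(i+1) − y_i)/h_i = 7/2, 1, -1/2:
  2·σ_0 + 8·σ_1 + 2·σ_2 = 6(Δ_1 - Δ_0) = -15
  2·σ_1 + 8·σ_2 + 2·σ_3 = 6(Δ_2 - Δ_1) = -9
Clamped end conditions give two more equations: 2h_0·σ_0 + h_0·σ_1 = 6(Δ_0 - s'(2)) = 3 and h_2·σ_2 + 2h_2·σ_3 = 6(s'(8) - Δ_2) = -21.
Solving: σ_0 = 31/15, σ_1 = -79/30, σ_2 = 29/30, σ_3 = -86/15.
On [6, 8], s(x) = 6 + 23/30·(x - 6) + 29/60·(x - 6)² - 67/120·(x - 6)³.
With (x - 6) = 4/3: s(22/3) = 2656/405.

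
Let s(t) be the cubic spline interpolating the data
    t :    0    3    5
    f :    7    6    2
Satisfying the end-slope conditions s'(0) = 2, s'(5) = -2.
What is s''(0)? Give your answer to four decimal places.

Write m_i for s''(x_i). With h_i = 3, 2 and divided differences Δ_i = -1/3, -2, the continuity of s' gives the tridiagonal system
  3·m_0 + 10·m_1 + 2·m_2 = 6(Δ_1 - Δ_0) = -10
Clamped end conditions give two more equations: 2h_0·m_0 + h_0·m_1 = 6(Δ_0 - s'(0)) = -14 and h_1·m_1 + 2h_1·m_2 = 6(s'(5) - Δ_1) = 0.
Forward elimination and back-substitution give m_0 = -32/15, m_1 = -2/5, m_2 = 1/5.

-2.1333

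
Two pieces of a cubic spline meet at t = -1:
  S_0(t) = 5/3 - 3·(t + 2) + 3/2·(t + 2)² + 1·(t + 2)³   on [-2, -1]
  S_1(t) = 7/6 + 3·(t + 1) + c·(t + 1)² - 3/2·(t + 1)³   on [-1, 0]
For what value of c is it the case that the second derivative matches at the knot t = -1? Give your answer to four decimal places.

S_0''(t) = 3 + 6·(t + 2), so S_0''(-1) = 9. On the right, S_1''(-1) = 2c, so c = 9/2.

4.5000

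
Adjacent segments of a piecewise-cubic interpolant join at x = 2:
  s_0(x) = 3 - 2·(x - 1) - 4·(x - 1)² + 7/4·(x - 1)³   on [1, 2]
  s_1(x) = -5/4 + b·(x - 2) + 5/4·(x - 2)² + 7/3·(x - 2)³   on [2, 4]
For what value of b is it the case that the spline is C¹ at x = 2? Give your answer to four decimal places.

-4.7500

s_0'(x) = -2 - 8·(x - 1) + 21/4·(x - 1)², so s_0'(2) = -19/4. On the right, s_1'(2) = b, so b = -19/4.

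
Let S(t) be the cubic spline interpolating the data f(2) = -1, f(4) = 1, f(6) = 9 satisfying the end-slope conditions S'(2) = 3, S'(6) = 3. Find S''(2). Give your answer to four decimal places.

Write m_i for S''(x_i). With h_i = 2, 2 and divided differences Δ_i = 1, 4, the continuity of S' gives the tridiagonal system
  2·m_0 + 8·m_1 + 2·m_2 = 6(Δ_1 - Δ_0) = 18
Clamped end conditions give two more equations: 2h_0·m_0 + h_0·m_1 = 6(Δ_0 - S'(2)) = -12 and h_1·m_1 + 2h_1·m_2 = 6(S'(6) - Δ_1) = -6.
Hence m_0 = -21/4, m_1 = 9/2, m_2 = -15/4.

-5.2500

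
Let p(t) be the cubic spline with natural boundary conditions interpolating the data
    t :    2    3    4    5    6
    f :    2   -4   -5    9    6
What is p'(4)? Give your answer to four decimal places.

Write M_i for p''(x_i). With h_i = 1, 1, 1, 1 and divided differences Δ_i = -6, -1, 14, -3, the continuity of p' gives the tridiagonal system
  1·M_0 + 4·M_1 + 1·M_2 = 6(Δ_1 - Δ_0) = 30
  1·M_1 + 4·M_2 + 1·M_3 = 6(Δ_2 - Δ_1) = 90
  1·M_2 + 4·M_3 + 1·M_4 = 6(Δ_3 - Δ_2) = -102
Natural end conditions: M_0 = M_4 = 0.
Solving the tridiagonal system: M_0 = 0, M_1 = -3/14, M_2 = 216/7, M_3 = -465/14, M_4 = 0.
On [4, 5], p'(t) = b_2 + 2c_2·(t - 4) + 3d_2·(t - 4)² with b_2 = Δ_2 - h_2(2M_2 + M_3)/6 = 37/4, c_2 = M_2/2 = 108/7, d_2 = (M_3 - M_2)/(6h_2) = -299/28. So p'(4) = 37/4.

9.2500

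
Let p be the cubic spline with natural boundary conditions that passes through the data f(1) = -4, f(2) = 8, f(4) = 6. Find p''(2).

Put M_i = p'' at the i-th knot. Here h = (1, 2) and Δ = (12, -1), so the interior equations h_(i-1)·M_(i-1) + 2(h_(i-1)+h_i)·M_i + h_i·M_(i+1) = 6(Δ_i − Δ_(i-1)) read
  1·M_0 + 6·M_1 + 2·M_2 = 6(Δ_1 - Δ_0) = -78
Natural end conditions: M_0 = M_2 = 0.
Solving the tridiagonal system: M_0 = 0, M_1 = -13, M_2 = 0.

-13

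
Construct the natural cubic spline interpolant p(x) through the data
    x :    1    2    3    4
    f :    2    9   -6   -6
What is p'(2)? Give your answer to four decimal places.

With σ_i denoting the second derivative at x_i, h_i = 1, 1, 1, and Δ_i = (y_(i+1) − y_i)/h_i = 7, -15, 0:
  1·σ_0 + 4·σ_1 + 1·σ_2 = 6(Δ_1 - Δ_0) = -132
  1·σ_1 + 4·σ_2 + 1·σ_3 = 6(Δ_2 - Δ_1) = 90
Natural end conditions: σ_0 = σ_3 = 0.
Solving the tridiagonal system: σ_0 = 0, σ_1 = -206/5, σ_2 = 164/5, σ_3 = 0.
On [2, 3], p'(x) = b_1 + 2c_1·(x - 2) + 3d_1·(x - 2)² with b_1 = Δ_1 - h_1(2σ_1 + σ_2)/6 = -101/15, c_1 = σ_1/2 = -103/5, d_1 = (σ_2 - σ_1)/(6h_1) = 37/3. So p'(2) = -101/15.

-6.7333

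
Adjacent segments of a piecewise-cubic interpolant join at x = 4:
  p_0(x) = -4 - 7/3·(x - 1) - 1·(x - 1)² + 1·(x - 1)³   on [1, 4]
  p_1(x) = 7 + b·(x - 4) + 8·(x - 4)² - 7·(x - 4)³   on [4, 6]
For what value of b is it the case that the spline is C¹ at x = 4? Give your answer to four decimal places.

p_0'(x) = -7/3 - 2·(x - 1) + 3·(x - 1)², so p_0'(4) = 56/3. On the right, p_1'(4) = b, so b = 56/3.

18.6667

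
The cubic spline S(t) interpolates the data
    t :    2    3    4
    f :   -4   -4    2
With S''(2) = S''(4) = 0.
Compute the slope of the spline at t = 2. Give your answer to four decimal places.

-1.5000

Write m_i for S''(x_i). With h_i = 1, 1 and divided differences Δ_i = 0, 6, the continuity of S' gives the tridiagonal system
  1·m_0 + 4·m_1 + 1·m_2 = 6(Δ_1 - Δ_0) = 36
Natural end conditions: m_0 = m_2 = 0.
Solving the tridiagonal system: m_0 = 0, m_1 = 9, m_2 = 0.
On [2, 3], S'(t) = b_0 + 2c_0·(t - 2) + 3d_0·(t - 2)² with b_0 = Δ_0 - h_0(2m_0 + m_1)/6 = -3/2, c_0 = m_0/2 = 0, d_0 = (m_1 - m_0)/(6h_0) = 3/2. So S'(2) = -3/2.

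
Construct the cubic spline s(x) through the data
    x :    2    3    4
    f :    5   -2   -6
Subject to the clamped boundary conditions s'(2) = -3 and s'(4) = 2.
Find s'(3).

Write σ_i for s''(x_i). With h_i = 1, 1 and divided differences Δ_i = -7, -4, the continuity of s' gives the tridiagonal system
  1·σ_0 + 4·σ_1 + 1·σ_2 = 6(Δ_1 - Δ_0) = 18
Clamped end conditions give two more equations: 2h_0·σ_0 + h_0·σ_1 = 6(Δ_0 - s'(2)) = -24 and h_1·σ_1 + 2h_1·σ_2 = 6(s'(4) - Δ_1) = 36.
Solving: σ_0 = -14, σ_1 = 4, σ_2 = 16.
On [3, 4], s'(x) = b_1 + 2c_1·(x - 3) + 3d_1·(x - 3)² with b_1 = Δ_1 - h_1(2σ_1 + σ_2)/6 = -8, c_1 = σ_1/2 = 2, d_1 = (σ_2 - σ_1)/(6h_1) = 2. So s'(3) = -8.

-8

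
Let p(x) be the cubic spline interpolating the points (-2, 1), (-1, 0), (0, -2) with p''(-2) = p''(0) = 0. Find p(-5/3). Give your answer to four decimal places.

0.7407

Let M_i = p''(x_i). Step sizes h_i = 1, 1; slopes of the chords Δ_i = (y_(i+1) - y_i)/h_i = -1, -2.
  1·M_0 + 4·M_1 + 1·M_2 = 6(Δ_1 - Δ_0) = -6
Natural end conditions: M_0 = M_2 = 0.
Hence M_0 = 0, M_1 = -3/2, M_2 = 0.
On [-2, -1], p(x) = 1 - 3/4·(x + 2) + 0·(x + 2)² - 1/4·(x + 2)³.
With (x + 2) = 1/3: p(-5/3) = 20/27.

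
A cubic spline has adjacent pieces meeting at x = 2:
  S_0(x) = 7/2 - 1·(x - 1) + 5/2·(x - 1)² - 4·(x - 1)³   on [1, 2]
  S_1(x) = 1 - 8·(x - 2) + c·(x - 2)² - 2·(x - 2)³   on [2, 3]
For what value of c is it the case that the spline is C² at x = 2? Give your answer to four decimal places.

S_0''(x) = 5 - 24·(x - 1), so S_0''(2) = -19. On the right, S_1''(2) = 2c, so c = -19/2.

-9.5000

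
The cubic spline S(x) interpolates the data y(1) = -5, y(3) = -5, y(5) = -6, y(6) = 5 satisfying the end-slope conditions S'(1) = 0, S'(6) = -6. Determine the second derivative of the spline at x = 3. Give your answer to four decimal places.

-7.4348

Put σ_i = S'' at the i-th knot. Here h = (2, 2, 1) and Δ = (0, -1/2, 11), so the interior equations h_(i-1)·σ_(i-1) + 2(h_(i-1)+h_i)·σ_i + h_i·σ_(i+1) = 6(Δ_i − Δ_(i-1)) read
  2·σ_0 + 8·σ_1 + 2·σ_2 = 6(Δ_1 - Δ_0) = -3
  2·σ_1 + 6·σ_2 + 1·σ_3 = 6(Δ_2 - Δ_1) = 69
Clamped end conditions give two more equations: 2h_0·σ_0 + h_0·σ_1 = 6(Δ_0 - S'(1)) = 0 and h_2·σ_2 + 2h_2·σ_3 = 6(S'(6) - Δ_2) = -102.
Solving: σ_0 = 171/46, σ_1 = -171/23, σ_2 = 564/23, σ_3 = -1455/23.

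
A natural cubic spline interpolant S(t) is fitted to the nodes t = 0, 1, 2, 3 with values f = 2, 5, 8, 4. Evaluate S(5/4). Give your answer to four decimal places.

6.0344

Let M_i = S''(x_i). Step sizes h_i = 1, 1, 1; slopes of the chords Δ_i = (y_(i+1) - y_i)/h_i = 3, 3, -4.
  1·M_0 + 4·M_1 + 1·M_2 = 6(Δ_1 - Δ_0) = 0
  1·M_1 + 4·M_2 + 1·M_3 = 6(Δ_2 - Δ_1) = -42
Natural end conditions: M_0 = M_3 = 0.
Forward elimination and back-substitution give M_0 = 0, M_1 = 14/5, M_2 = -56/5, M_3 = 0.
On [1, 2], S(t) = 5 + 59/15·(t - 1) + 7/5·(t - 1)² - 7/3·(t - 1)³.
With (t - 1) = 1/4: S(5/4) = 1931/320.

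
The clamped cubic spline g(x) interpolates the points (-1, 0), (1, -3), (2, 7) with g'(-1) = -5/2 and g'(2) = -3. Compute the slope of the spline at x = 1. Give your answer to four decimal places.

With M_i denoting the second derivative at x_i, h_i = 2, 1, and Δ_i = (y_(i+1) − y_i)/h_i = -3/2, 10:
  2·M_0 + 6·M_1 + 1·M_2 = 6(Δ_1 - Δ_0) = 69
Clamped end conditions give two more equations: 2h_0·M_0 + h_0·M_1 = 6(Δ_0 - g'(-1)) = 6 and h_1·M_1 + 2h_1·M_2 = 6(g'(2) - Δ_1) = -78.
Hence M_0 = -61/6, M_1 = 70/3, M_2 = -152/3.
On [1, 2], g'(x) = b_1 + 2c_1·(x - 1) + 3d_1·(x - 1)² with b_1 = Δ_1 - h_1(2M_1 + M_2)/6 = 32/3, c_1 = M_1/2 = 35/3, d_1 = (M_2 - M_1)/(6h_1) = -37/3. So g'(1) = 32/3.

10.6667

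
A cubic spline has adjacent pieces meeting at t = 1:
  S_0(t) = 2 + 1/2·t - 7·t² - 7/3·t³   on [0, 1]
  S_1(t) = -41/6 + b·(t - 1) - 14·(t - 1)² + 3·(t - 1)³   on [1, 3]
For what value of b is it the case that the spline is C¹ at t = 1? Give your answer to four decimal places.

S_0'(t) = 1/2 - 14·t - 7·t², so S_0'(1) = -41/2. On the right, S_1'(1) = b, so b = -41/2.

-20.5000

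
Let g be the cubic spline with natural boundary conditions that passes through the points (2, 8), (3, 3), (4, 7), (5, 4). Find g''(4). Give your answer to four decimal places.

-14.8000

Write M_i for g''(x_i). With h_i = 1, 1, 1 and divided differences Δ_i = -5, 4, -3, the continuity of g' gives the tridiagonal system
  1·M_0 + 4·M_1 + 1·M_2 = 6(Δ_1 - Δ_0) = 54
  1·M_1 + 4·M_2 + 1·M_3 = 6(Δ_2 - Δ_1) = -42
Natural end conditions: M_0 = M_3 = 0.
Forward elimination and back-substitution give M_0 = 0, M_1 = 86/5, M_2 = -74/5, M_3 = 0.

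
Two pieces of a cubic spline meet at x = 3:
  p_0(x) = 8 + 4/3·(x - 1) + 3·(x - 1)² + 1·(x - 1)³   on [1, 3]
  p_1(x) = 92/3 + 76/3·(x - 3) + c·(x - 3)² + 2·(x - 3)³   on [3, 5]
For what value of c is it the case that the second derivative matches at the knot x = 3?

p_0''(x) = 6 + 6·(x - 1), so p_0''(3) = 18. On the right, p_1''(3) = 2c, so c = 9.

9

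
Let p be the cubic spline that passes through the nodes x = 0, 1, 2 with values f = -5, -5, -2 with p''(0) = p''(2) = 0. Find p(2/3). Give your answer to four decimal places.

-5.2778

With M_i denoting the second derivative at x_i, h_i = 1, 1, and Δ_i = (y_(i+1) − y_i)/h_i = 0, 3:
  1·M_0 + 4·M_1 + 1·M_2 = 6(Δ_1 - Δ_0) = 18
Natural end conditions: M_0 = M_2 = 0.
Solving the tridiagonal system: M_0 = 0, M_1 = 9/2, M_2 = 0.
On [0, 1], p(x) = -5 - 3/4·x + 0·x² + 3/4·x³.
With x = 2/3: p(2/3) = -95/18.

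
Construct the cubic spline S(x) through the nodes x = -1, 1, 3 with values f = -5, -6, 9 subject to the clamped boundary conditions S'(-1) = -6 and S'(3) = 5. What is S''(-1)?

5

Let M_i = S''(x_i). Step sizes h_i = 2, 2; slopes of the chords Δ_i = (y_(i+1) - y_i)/h_i = -1/2, 15/2.
  2·M_0 + 8·M_1 + 2·M_2 = 6(Δ_1 - Δ_0) = 48
Clamped end conditions give two more equations: 2h_0·M_0 + h_0·M_1 = 6(Δ_0 - S'(-1)) = 33 and h_1·M_1 + 2h_1·M_2 = 6(S'(3) - Δ_1) = -15.
Forward elimination and back-substitution give M_0 = 5, M_1 = 13/2, M_2 = -7.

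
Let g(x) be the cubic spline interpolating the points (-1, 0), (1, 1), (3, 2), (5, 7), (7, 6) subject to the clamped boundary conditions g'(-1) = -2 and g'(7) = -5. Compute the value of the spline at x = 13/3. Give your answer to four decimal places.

Let M_i = g''(x_i). Step sizes h_i = 2, 2, 2, 2; slopes of the chords Δ_i = (y_(i+1) - y_i)/h_i = 1/2, 1/2, 5/2, -1/2.
  2·M_0 + 8·M_1 + 2·M_2 = 6(Δ_1 - Δ_0) = 0
  2·M_1 + 8·M_2 + 2·M_3 = 6(Δ_2 - Δ_1) = 12
  2·M_2 + 8·M_3 + 2·M_4 = 6(Δ_3 - Δ_2) = -18
Clamped end conditions give two more equations: 2h_0·M_0 + h_0·M_1 = 6(Δ_0 - g'(-1)) = 15 and h_3·M_3 + 2h_3·M_4 = 6(g'(7) - Δ_3) = -27.
Hence M_0 = 129/28, M_1 = -12/7, M_2 = 9/4, M_3 = -9/7, M_4 = -171/28.
On [3, 5], g(x) = 2 + 10/7·(x - 3) + 9/8·(x - 3)² - 33/112·(x - 3)³.
With (x - 3) = 4/3: g(13/3) = 328/63.

5.2063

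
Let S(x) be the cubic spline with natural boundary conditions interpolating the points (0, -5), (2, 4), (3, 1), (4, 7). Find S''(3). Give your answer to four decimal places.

Put σ_i = S'' at the i-th knot. Here h = (2, 1, 1) and Δ = (9/2, -3, 6), so the interior equations h_(i-1)·σ_(i-1) + 2(h_(i-1)+h_i)·σ_i + h_i·σ_(i+1) = 6(Δ_i − Δ_(i-1)) read
  2·σ_0 + 6·σ_1 + 1·σ_2 = 6(Δ_1 - Δ_0) = -45
  1·σ_1 + 4·σ_2 + 1·σ_3 = 6(Δ_2 - Δ_1) = 54
Natural end conditions: σ_0 = σ_3 = 0.
Hence σ_0 = 0, σ_1 = -234/23, σ_2 = 369/23, σ_3 = 0.

16.0435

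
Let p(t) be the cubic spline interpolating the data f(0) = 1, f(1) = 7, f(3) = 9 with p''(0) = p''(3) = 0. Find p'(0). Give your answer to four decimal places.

6.8333

With σ_i denoting the second derivative at x_i, h_i = 1, 2, and Δ_i = (y_(i+1) − y_i)/h_i = 6, 1:
  1·σ_0 + 6·σ_1 + 2·σ_2 = 6(Δ_1 - Δ_0) = -30
Natural end conditions: σ_0 = σ_2 = 0.
Solving the tridiagonal system: σ_0 = 0, σ_1 = -5, σ_2 = 0.
On [0, 1], p'(t) = b_0 + 2c_0·t + 3d_0·t² with b_0 = Δ_0 - h_0(2σ_0 + σ_1)/6 = 41/6, c_0 = σ_0/2 = 0, d_0 = (σ_1 - σ_0)/(6h_0) = -5/6. So p'(0) = 41/6.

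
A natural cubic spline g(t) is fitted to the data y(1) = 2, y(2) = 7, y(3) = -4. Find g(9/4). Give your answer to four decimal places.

Put σ_i = g'' at the i-th knot. Here h = (1, 1) and Δ = (5, -11), so the interior equations h_(i-1)·σ_(i-1) + 2(h_(i-1)+h_i)·σ_i + h_i·σ_(i+1) = 6(Δ_i − Δ_(i-1)) read
  1·σ_0 + 4·σ_1 + 1·σ_2 = 6(Δ_1 - Δ_0) = -96
Natural end conditions: σ_0 = σ_2 = 0.
Solving the tridiagonal system: σ_0 = 0, σ_1 = -24, σ_2 = 0.
On [2, 3], g(t) = 7 - 3·(t - 2) - 12·(t - 2)² + 4·(t - 2)³.
With (t - 2) = 1/4: g(9/4) = 89/16.

5.5625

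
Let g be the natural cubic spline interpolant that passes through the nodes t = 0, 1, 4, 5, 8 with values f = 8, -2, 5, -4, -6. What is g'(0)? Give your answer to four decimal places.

Put m_i = g'' at the i-th knot. Here h = (1, 3, 1, 3) and Δ = (-10, 7/3, -9, -2/3), so the interior equations h_(i-1)·m_(i-1) + 2(h_(i-1)+h_i)·m_i + h_i·m_(i+1) = 6(Δ_i − Δ_(i-1)) read
  1·m_0 + 8·m_1 + 3·m_2 = 6(Δ_1 - Δ_0) = 74
  3·m_1 + 8·m_2 + 1·m_3 = 6(Δ_2 - Δ_1) = -68
  1·m_2 + 8·m_3 + 3·m_4 = 6(Δ_3 - Δ_2) = 50
Natural end conditions: m_0 = m_4 = 0.
Forward elimination and back-substitution give m_0 = 0, m_1 = 179/12, m_2 = -136/9, m_3 = 293/36, m_4 = 0.
On [0, 1], g'(t) = b_0 + 2c_0·t + 3d_0·t² with b_0 = Δ_0 - h_0(2m_0 + m_1)/6 = -899/72, c_0 = m_0/2 = 0, d_0 = (m_1 - m_0)/(6h_0) = 179/72. So g'(0) = -899/72.

-12.4861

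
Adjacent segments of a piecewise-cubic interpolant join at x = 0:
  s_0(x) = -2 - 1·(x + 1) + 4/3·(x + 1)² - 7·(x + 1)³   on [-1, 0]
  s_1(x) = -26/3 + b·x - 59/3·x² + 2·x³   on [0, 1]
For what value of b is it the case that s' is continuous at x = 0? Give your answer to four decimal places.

-19.3333

s_0'(x) = -1 + 8/3·(x + 1) - 21·(x + 1)², so s_0'(0) = -58/3. On the right, s_1'(0) = b, so b = -58/3.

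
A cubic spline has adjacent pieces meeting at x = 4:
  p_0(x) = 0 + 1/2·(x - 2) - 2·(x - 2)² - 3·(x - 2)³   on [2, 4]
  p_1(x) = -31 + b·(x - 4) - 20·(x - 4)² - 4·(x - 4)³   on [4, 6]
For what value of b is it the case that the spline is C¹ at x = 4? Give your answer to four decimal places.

-43.5000

p_0'(x) = 1/2 - 4·(x - 2) - 9·(x - 2)², so p_0'(4) = -87/2. On the right, p_1'(4) = b, so b = -87/2.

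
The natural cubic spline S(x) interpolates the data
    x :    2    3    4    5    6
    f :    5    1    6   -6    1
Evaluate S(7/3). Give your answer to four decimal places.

2.4921

Write M_i for S''(x_i). With h_i = 1, 1, 1, 1 and divided differences Δ_i = -4, 5, -12, 7, the continuity of S' gives the tridiagonal system
  1·M_0 + 4·M_1 + 1·M_2 = 6(Δ_1 - Δ_0) = 54
  1·M_1 + 4·M_2 + 1·M_3 = 6(Δ_2 - Δ_1) = -102
  1·M_2 + 4·M_3 + 1·M_4 = 6(Δ_3 - Δ_2) = 114
Natural end conditions: M_0 = M_4 = 0.
Solving the tridiagonal system: M_0 = 0, M_1 = 333/14, M_2 = -288/7, M_3 = 543/14, M_4 = 0.
On [2, 3], S(x) = 5 - 223/28·(x - 2) + 0·(x - 2)² + 111/28·(x - 2)³.
With (x - 2) = 1/3: S(7/3) = 157/63.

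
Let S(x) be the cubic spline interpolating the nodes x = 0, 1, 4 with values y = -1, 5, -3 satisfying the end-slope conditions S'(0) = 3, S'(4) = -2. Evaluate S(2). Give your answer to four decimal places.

5.5370

With M_i denoting the second derivative at x_i, h_i = 1, 3, and Δ_i = (y_(i+1) − y_i)/h_i = 6, -8/3:
  1·M_0 + 8·M_1 + 3·M_2 = 6(Δ_1 - Δ_0) = -52
Clamped end conditions give two more equations: 2h_0·M_0 + h_0·M_1 = 6(Δ_0 - S'(0)) = 18 and h_1·M_1 + 2h_1·M_2 = 6(S'(4) - Δ_1) = 4.
Solving the tridiagonal system: M_0 = 57/4, M_1 = -21/2, M_2 = 71/12.
On [1, 4], S(x) = 5 + 39/8·(x - 1) - 21/4·(x - 1)² + 197/216·(x - 1)³.
With (x - 1) = 1: S(2) = 299/54.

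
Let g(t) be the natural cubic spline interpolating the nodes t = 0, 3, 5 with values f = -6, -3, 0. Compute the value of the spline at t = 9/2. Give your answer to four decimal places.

Put σ_i = g'' at the i-th knot. Here h = (3, 2) and Δ = (1, 3/2), so the interior equations h_(i-1)·σ_(i-1) + 2(h_(i-1)+h_i)·σ_i + h_i·σ_(i+1) = 6(Δ_i − Δ_(i-1)) read
  3·σ_0 + 10·σ_1 + 2·σ_2 = 6(Δ_1 - Δ_0) = 3
Natural end conditions: σ_0 = σ_2 = 0.
Hence σ_0 = 0, σ_1 = 3/10, σ_2 = 0.
On [3, 5], g(t) = -3 + 13/10·(t - 3) + 3/20·(t - 3)² - 1/40·(t - 3)³.
With (t - 3) = 3/2: g(9/2) = -51/64.

-0.7969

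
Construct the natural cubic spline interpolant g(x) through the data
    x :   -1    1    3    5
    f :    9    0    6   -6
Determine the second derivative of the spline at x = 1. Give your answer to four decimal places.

Let m_i = g''(x_i). Step sizes h_i = 2, 2, 2; slopes of the chords Δ_i = (y_(i+1) - y_i)/h_i = -9/2, 3, -6.
  2·m_0 + 8·m_1 + 2·m_2 = 6(Δ_1 - Δ_0) = 45
  2·m_1 + 8·m_2 + 2·m_3 = 6(Δ_2 - Δ_1) = -54
Natural end conditions: m_0 = m_3 = 0.
Forward elimination and back-substitution give m_0 = 0, m_1 = 39/5, m_2 = -87/10, m_3 = 0.

7.8000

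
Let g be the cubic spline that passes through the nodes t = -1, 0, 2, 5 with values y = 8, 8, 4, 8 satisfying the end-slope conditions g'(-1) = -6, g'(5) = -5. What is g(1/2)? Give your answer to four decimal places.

Let m_i = g''(x_i). Step sizes h_i = 1, 2, 3; slopes of the chords Δ_i = (y_(i+1) - y_i)/h_i = 0, -2, 4/3.
  1·m_0 + 6·m_1 + 2·m_2 = 6(Δ_1 - Δ_0) = -12
  2·m_1 + 10·m_2 + 3·m_3 = 6(Δ_2 - Δ_1) = 20
Clamped end conditions give two more equations: 2h_0·m_0 + h_0·m_1 = 6(Δ_0 - g'(-1)) = 36 and h_2·m_2 + 2h_2·m_3 = 6(g'(5) - Δ_2) = -38.
Hence m_0 = 416/19, m_1 = -148/19, m_2 = 122/19, m_3 = -544/57.
On [0, 2], g(t) = 8 + 20/19·t - 74/19·t² + 45/38·t³.
With t = 1/2: g(1/2) = 2341/304.

7.7007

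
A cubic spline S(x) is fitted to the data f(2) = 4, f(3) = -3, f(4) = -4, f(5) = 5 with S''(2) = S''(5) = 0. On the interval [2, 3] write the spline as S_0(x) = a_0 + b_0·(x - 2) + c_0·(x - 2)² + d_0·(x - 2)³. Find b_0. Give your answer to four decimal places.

-7.9333

With σ_i denoting the second derivative at x_i, h_i = 1, 1, 1, and Δ_i = (y_(i+1) − y_i)/h_i = -7, -1, 9:
  1·σ_0 + 4·σ_1 + 1·σ_2 = 6(Δ_1 - Δ_0) = 36
  1·σ_1 + 4·σ_2 + 1·σ_3 = 6(Δ_2 - Δ_1) = 60
Natural end conditions: σ_0 = σ_3 = 0.
Hence σ_0 = 0, σ_1 = 28/5, σ_2 = 68/5, σ_3 = 0.
On [2, 3], with S_0(x) = a_0 + b_0·(x - 2) + c_0·(x - 2)² + d_0·(x - 2)³: c_0 = σ_0/2 = 0, d_0 = (σ_1 - σ_0)/(6h_0) = 14/15, b_0 = Δ_0 - h_0(2σ_0 + σ_1)/6 = -119/15.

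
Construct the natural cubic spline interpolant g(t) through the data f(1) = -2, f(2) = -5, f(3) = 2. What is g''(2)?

Let M_i = g''(x_i). Step sizes h_i = 1, 1; slopes of the chords Δ_i = (y_(i+1) - y_i)/h_i = -3, 7.
  1·M_0 + 4·M_1 + 1·M_2 = 6(Δ_1 - Δ_0) = 60
Natural end conditions: M_0 = M_2 = 0.
Forward elimination and back-substitution give M_0 = 0, M_1 = 15, M_2 = 0.

15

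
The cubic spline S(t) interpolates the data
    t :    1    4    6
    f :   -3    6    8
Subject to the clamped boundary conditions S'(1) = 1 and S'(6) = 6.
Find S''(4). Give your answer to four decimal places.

Write M_i for S''(x_i). With h_i = 3, 2 and divided differences Δ_i = 3, 1, the continuity of S' gives the tridiagonal system
  3·M_0 + 10·M_1 + 2·M_2 = 6(Δ_1 - Δ_0) = -12
Clamped end conditions give two more equations: 2h_0·M_0 + h_0·M_1 = 6(Δ_0 - S'(1)) = 12 and h_1·M_1 + 2h_1·M_2 = 6(S'(6) - Δ_1) = 30.
Solving: M_0 = 21/5, M_1 = -22/5, M_2 = 97/10.

-4.4000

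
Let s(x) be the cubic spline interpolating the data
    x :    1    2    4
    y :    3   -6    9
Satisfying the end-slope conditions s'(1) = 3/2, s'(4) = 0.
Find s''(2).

34

Write σ_i for s''(x_i). With h_i = 1, 2 and divided differences Δ_i = -9, 15/2, the continuity of s' gives the tridiagonal system
  1·σ_0 + 6·σ_1 + 2·σ_2 = 6(Δ_1 - Δ_0) = 99
Clamped end conditions give two more equations: 2h_0·σ_0 + h_0·σ_1 = 6(Δ_0 - s'(1)) = -63 and h_1·σ_1 + 2h_1·σ_2 = 6(s'(4) - Δ_1) = -45.
Hence σ_0 = -97/2, σ_1 = 34, σ_2 = -113/4.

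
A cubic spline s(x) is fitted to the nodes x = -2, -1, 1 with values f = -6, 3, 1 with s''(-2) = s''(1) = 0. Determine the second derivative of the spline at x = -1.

-10

Put σ_i = s'' at the i-th knot. Here h = (1, 2) and Δ = (9, -1), so the interior equations h_(i-1)·σ_(i-1) + 2(h_(i-1)+h_i)·σ_i + h_i·σ_(i+1) = 6(Δ_i − Δ_(i-1)) read
  1·σ_0 + 6·σ_1 + 2·σ_2 = 6(Δ_1 - Δ_0) = -60
Natural end conditions: σ_0 = σ_2 = 0.
Solving the tridiagonal system: σ_0 = 0, σ_1 = -10, σ_2 = 0.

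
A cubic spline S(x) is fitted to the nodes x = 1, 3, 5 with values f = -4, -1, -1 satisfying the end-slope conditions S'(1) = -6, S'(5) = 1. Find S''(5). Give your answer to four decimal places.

4.3750

Put m_i = S'' at the i-th knot. Here h = (2, 2) and Δ = (3/2, 0), so the interior equations h_(i-1)·m_(i-1) + 2(h_(i-1)+h_i)·m_i + h_i·m_(i+1) = 6(Δ_i − Δ_(i-1)) read
  2·m_0 + 8·m_1 + 2·m_2 = 6(Δ_1 - Δ_0) = -9
Clamped end conditions give two more equations: 2h_0·m_0 + h_0·m_1 = 6(Δ_0 - S'(1)) = 45 and h_1·m_1 + 2h_1·m_2 = 6(S'(5) - Δ_1) = 6.
Hence m_0 = 113/8, m_1 = -23/4, m_2 = 35/8.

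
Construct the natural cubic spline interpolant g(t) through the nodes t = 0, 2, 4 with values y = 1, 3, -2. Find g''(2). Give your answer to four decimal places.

-2.6250

Put M_i = g'' at the i-th knot. Here h = (2, 2) and Δ = (1, -5/2), so the interior equations h_(i-1)·M_(i-1) + 2(h_(i-1)+h_i)·M_i + h_i·M_(i+1) = 6(Δ_i − Δ_(i-1)) read
  2·M_0 + 8·M_1 + 2·M_2 = 6(Δ_1 - Δ_0) = -21
Natural end conditions: M_0 = M_2 = 0.
Solving the tridiagonal system: M_0 = 0, M_1 = -21/8, M_2 = 0.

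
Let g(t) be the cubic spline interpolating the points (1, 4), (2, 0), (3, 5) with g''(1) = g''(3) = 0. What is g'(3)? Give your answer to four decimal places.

7.2500

Write M_i for g''(x_i). With h_i = 1, 1 and divided differences Δ_i = -4, 5, the continuity of g' gives the tridiagonal system
  1·M_0 + 4·M_1 + 1·M_2 = 6(Δ_1 - Δ_0) = 54
Natural end conditions: M_0 = M_2 = 0.
Forward elimination and back-substitution give M_0 = 0, M_1 = 27/2, M_2 = 0.
On [2, 3], g'(t) = b_1 + 2c_1·(t - 2) + 3d_1·(t - 2)² with b_1 = Δ_1 - h_1(2M_1 + M_2)/6 = 1/2, c_1 = M_1/2 = 27/4, d_1 = (M_2 - M_1)/(6h_1) = -9/4. So g'(3) = 29/4.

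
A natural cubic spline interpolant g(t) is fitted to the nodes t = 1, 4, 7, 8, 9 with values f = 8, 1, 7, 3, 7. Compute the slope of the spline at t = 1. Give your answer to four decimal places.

Write M_i for g''(x_i). With h_i = 3, 3, 1, 1 and divided differences Δ_i = -7/3, 2, -4, 4, the continuity of g' gives the tridiagonal system
  3·M_0 + 12·M_1 + 3·M_2 = 6(Δ_1 - Δ_0) = 26
  3·M_1 + 8·M_2 + 1·M_3 = 6(Δ_2 - Δ_1) = -36
  1·M_2 + 4·M_3 + 1·M_4 = 6(Δ_3 - Δ_2) = 48
Natural end conditions: M_0 = M_4 = 0.
Hence M_0 = 0, M_1 = 691/168, M_2 = -109/14, M_3 = 781/56, M_4 = 0.
On [1, 4], g'(t) = b_0 + 2c_0·(t - 1) + 3d_0·(t - 1)² with b_0 = Δ_0 - h_0(2M_0 + M_1)/6 = -1475/336, c_0 = M_0/2 = 0, d_0 = (M_1 - M_0)/(6h_0) = 691/3024. So g'(1) = -1475/336.

-4.3899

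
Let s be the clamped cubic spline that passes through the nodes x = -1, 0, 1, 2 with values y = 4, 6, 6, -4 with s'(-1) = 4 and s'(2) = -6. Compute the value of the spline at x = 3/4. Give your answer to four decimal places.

Put σ_i = s'' at the i-th knot. Here h = (1, 1, 1) and Δ = (2, 0, -10), so the interior equations h_(i-1)·σ_(i-1) + 2(h_(i-1)+h_i)·σ_i + h_i·σ_(i+1) = 6(Δ_i − Δ_(i-1)) read
  1·σ_0 + 4·σ_1 + 1·σ_2 = 6(Δ_1 - Δ_0) = -12
  1·σ_1 + 4·σ_2 + 1·σ_3 = 6(Δ_2 - Δ_1) = -60
Clamped end conditions give two more equations: 2h_0·σ_0 + h_0·σ_1 = 6(Δ_0 - s'(-1)) = -12 and h_2·σ_2 + 2h_2·σ_3 = 6(s'(2) - Δ_2) = 24.
Hence σ_0 = -124/15, σ_1 = 68/15, σ_2 = -328/15, σ_3 = 344/15.
On [0, 1], s(x) = 6 + 32/15·x + 34/15·x² - 22/5·x³.
With x = 3/4: s(3/4) = 1123/160.

7.0188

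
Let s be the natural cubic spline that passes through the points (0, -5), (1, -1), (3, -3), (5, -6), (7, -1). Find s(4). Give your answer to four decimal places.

-5.2774

Write σ_i for s''(x_i). With h_i = 1, 2, 2, 2 and divided differences Δ_i = 4, -1, -3/2, 5/2, the continuity of s' gives the tridiagonal system
  1·σ_0 + 6·σ_1 + 2·σ_2 = 6(Δ_1 - Δ_0) = -30
  2·σ_1 + 8·σ_2 + 2·σ_3 = 6(Δ_2 - Δ_1) = -3
  2·σ_2 + 8·σ_3 + 2·σ_4 = 6(Δ_3 - Δ_2) = 24
Natural end conditions: σ_0 = σ_4 = 0.
Solving: σ_0 = 0, σ_1 = -207/41, σ_2 = 6/41, σ_3 = 243/82, σ_4 = 0.
On [3, 5], s(t) = -3 - 106/41·(t - 3) + 3/41·(t - 3)² + 77/328·(t - 3)³.
With (t - 3) = 1: s(4) = -1731/328.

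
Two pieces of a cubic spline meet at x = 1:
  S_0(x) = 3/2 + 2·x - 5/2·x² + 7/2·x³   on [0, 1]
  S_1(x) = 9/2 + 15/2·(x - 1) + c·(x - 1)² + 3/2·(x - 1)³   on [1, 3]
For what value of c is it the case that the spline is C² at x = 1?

S_0''(x) = -5 + 21·x, so S_0''(1) = 16. On the right, S_1''(1) = 2c, so c = 8.

8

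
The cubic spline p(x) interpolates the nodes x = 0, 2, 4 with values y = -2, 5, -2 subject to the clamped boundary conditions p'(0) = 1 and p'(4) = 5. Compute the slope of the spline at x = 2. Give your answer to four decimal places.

-1.5000

Let m_i = p''(x_i). Step sizes h_i = 2, 2; slopes of the chords Δ_i = (y_(i+1) - y_i)/h_i = 7/2, -7/2.
  2·m_0 + 8·m_1 + 2·m_2 = 6(Δ_1 - Δ_0) = -42
Clamped end conditions give two more equations: 2h_0·m_0 + h_0·m_1 = 6(Δ_0 - p'(0)) = 15 and h_1·m_1 + 2h_1·m_2 = 6(p'(4) - Δ_1) = 51.
Hence m_0 = 10, m_1 = -25/2, m_2 = 19.
On [2, 4], p'(x) = b_1 + 2c_1·(x - 2) + 3d_1·(x - 2)² with b_1 = Δ_1 - h_1(2m_1 + m_2)/6 = -3/2, c_1 = m_1/2 = -25/4, d_1 = (m_2 - m_1)/(6h_1) = 21/8. So p'(2) = -3/2.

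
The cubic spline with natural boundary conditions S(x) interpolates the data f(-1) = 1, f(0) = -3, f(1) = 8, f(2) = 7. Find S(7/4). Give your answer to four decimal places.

Let m_i = S''(x_i). Step sizes h_i = 1, 1, 1; slopes of the chords Δ_i = (y_(i+1) - y_i)/h_i = -4, 11, -1.
  1·m_0 + 4·m_1 + 1·m_2 = 6(Δ_1 - Δ_0) = 90
  1·m_1 + 4·m_2 + 1·m_3 = 6(Δ_2 - Δ_1) = -72
Natural end conditions: m_0 = m_3 = 0.
Hence m_0 = 0, m_1 = 144/5, m_2 = -126/5, m_3 = 0.
On [1, 2], S(x) = 8 + 37/5·(x - 1) - 63/5·(x - 1)² + 21/5·(x - 1)³.
With (x - 1) = 3/4: S(7/4) = 527/64.

8.2344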